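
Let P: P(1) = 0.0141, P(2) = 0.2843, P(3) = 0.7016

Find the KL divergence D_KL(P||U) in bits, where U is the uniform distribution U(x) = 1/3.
0.6237 bits

U(i) = 1/3 for all i

D_KL(P||U) = Σ P(x) log₂(P(x) / (1/3))
           = Σ P(x) log₂(P(x)) + log₂(3)
           = log₂(3) - H(P)

H(P) = -Σ P(x) log₂(P(x)):
  -P(1)·log₂(P(1)) = -(0.0141)·log₂(0.0141) = 0.08669
  -P(2)·log₂(P(2)) = -(0.2843)·log₂(0.2843) = 0.51587
  -P(3)·log₂(P(3)) = -(0.7016)·log₂(0.7016) = 0.35871
H(P) = 0.08669 + 0.51587 + 0.35871 = 0.96127 bits

log₂(3) = 1.58496 bits

D_KL(P||U) = 1.58496 - 0.96127 = 0.62369 ≈ 0.6237 bits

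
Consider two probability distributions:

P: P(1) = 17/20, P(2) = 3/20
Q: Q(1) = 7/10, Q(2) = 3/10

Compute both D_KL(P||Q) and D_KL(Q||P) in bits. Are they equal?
D_KL(P||Q) = 0.0881 bits, D_KL(Q||P) = 0.1039 bits. No, they are not equal.

D_KL(P||Q) = Σ P(x) log₂(P(x)/Q(x))

Computing term by term:
  P(1)·log₂(P(1)/Q(1)) = (17/20)·log₂((17/20)/(7/10)) = 0.23809
  P(2)·log₂(P(2)/Q(2)) = (3/20)·log₂((3/20)/(3/10)) = -0.15000

D_KL(P||Q) = 0.23809 - 0.15000 = 0.08809 ≈ 0.0881 bits

D_KL(Q||P) = Σ Q(x) log₂(Q(x)/P(x))

Computing term by term:
  Q(1)·log₂(Q(1)/P(1)) = (7/10)·log₂((7/10)/(17/20)) = -0.19608
  Q(2)·log₂(Q(2)/P(2)) = (3/10)·log₂((3/10)/(3/20)) = 0.30000

D_KL(Q||P) = -0.19608 + 0.30000 = 0.10392 ≈ 0.1039 bits

These are NOT equal (difference: 0.0158 bits). KL divergence is asymmetric: D_KL(P||Q) ≠ D_KL(Q||P) in general.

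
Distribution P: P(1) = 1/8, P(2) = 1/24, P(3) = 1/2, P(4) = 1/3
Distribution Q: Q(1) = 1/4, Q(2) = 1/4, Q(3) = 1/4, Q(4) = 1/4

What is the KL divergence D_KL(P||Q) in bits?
0.4056 bits

D_KL(P||Q) = Σ P(x) log₂(P(x)/Q(x))

Computing term by term:
  P(1)·log₂(P(1)/Q(1)) = (1/8)·log₂((1/8)/(1/4)) = -0.12500
  P(2)·log₂(P(2)/Q(2)) = (1/24)·log₂((1/24)/(1/4)) = -0.10771
  P(3)·log₂(P(3)/Q(3)) = (1/2)·log₂((1/2)/(1/4)) = 0.50000
  P(4)·log₂(P(4)/Q(4)) = (1/3)·log₂((1/3)/(1/4)) = 0.13835

D_KL(P||Q) = -0.12500 - 0.10771 + 0.50000 + 0.13835 = 0.40564 ≈ 0.4056 bits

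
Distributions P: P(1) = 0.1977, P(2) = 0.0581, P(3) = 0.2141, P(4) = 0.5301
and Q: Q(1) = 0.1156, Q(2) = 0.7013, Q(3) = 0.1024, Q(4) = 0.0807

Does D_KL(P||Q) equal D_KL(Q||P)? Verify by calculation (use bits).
D_KL(P||Q) = 1.6116 bits, D_KL(Q||P) = 2.1025 bits. No — D_KL(P||Q) ≠ D_KL(Q||P) for this pair.

D_KL(P||Q) = Σ P(x) log₂(P(x)/Q(x))

Computing term by term:
  P(1)·log₂(P(1)/Q(1)) = 0.1977·log₂(0.1977/0.1156) = 0.15305
  P(2)·log₂(P(2)/Q(2)) = 0.0581·log₂(0.0581/0.7013) = -0.20878
  P(3)·log₂(P(3)/Q(3)) = 0.2141·log₂(0.2141/0.1024) = 0.22782
  P(4)·log₂(P(4)/Q(4)) = 0.5301·log₂(0.5301/0.0807) = 1.43955

D_KL(P||Q) = 0.15305 - 0.20878 + 0.22782 + 1.43955 = 1.61164 ≈ 1.6116 bits

D_KL(Q||P) = Σ Q(x) log₂(Q(x)/P(x))

Computing term by term:
  Q(1)·log₂(Q(1)/P(1)) = 0.1156·log₂(0.1156/0.1977) = -0.08949
  Q(2)·log₂(Q(2)/P(2)) = 0.7013·log₂(0.7013/0.0581) = 2.52007
  Q(3)·log₂(Q(3)/P(3)) = 0.1024·log₂(0.1024/0.2141) = -0.10896
  Q(4)·log₂(Q(4)/P(4)) = 0.0807·log₂(0.0807/0.5301) = -0.21915

D_KL(Q||P) = -0.08949 + 2.52007 - 0.10896 - 0.21915 = 2.10247 ≈ 2.1025 bits

These are NOT equal (difference: 0.4909 bits). KL divergence is asymmetric: D_KL(P||Q) ≠ D_KL(Q||P) in general.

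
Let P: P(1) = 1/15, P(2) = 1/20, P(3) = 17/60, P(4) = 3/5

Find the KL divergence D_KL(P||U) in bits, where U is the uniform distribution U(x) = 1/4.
0.5658 bits

U(i) = 1/4 for all i

D_KL(P||U) = Σ P(x) log₂(P(x) / (1/4))
           = Σ P(x) log₂(P(x)) + log₂(4)
           = log₂(4) - H(P)

H(P) = -Σ P(x) log₂(P(x)):
  -P(1)·log₂(P(1)) = -(1/15)·log₂(1/15) = 0.26046
  -P(2)·log₂(P(2)) = -(1/20)·log₂(1/20) = 0.21610
  -P(3)·log₂(P(3)) = -(17/60)·log₂(17/60) = 0.51550
  -P(4)·log₂(P(4)) = -(3/5)·log₂(3/5) = 0.44218
H(P) = 0.26046 + 0.21610 + 0.51550 + 0.44218 = 1.43424 bits

log₂(4) = 2.00000 bits

D_KL(P||U) = 2.00000 - 1.43424 = 0.56576 ≈ 0.5658 bits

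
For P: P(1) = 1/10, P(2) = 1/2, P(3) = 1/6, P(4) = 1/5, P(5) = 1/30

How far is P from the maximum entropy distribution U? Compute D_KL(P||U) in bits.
0.4310 bits

U(i) = 1/5 for all i

D_KL(P||U) = Σ P(x) log₂(P(x) / (1/5))
           = Σ P(x) log₂(P(x)) + log₂(5)
           = log₂(5) - H(P)

H(P) = -Σ P(x) log₂(P(x)):
  -P(1)·log₂(P(1)) = -(1/10)·log₂(1/10) = 0.33219
  -P(2)·log₂(P(2)) = -(1/2)·log₂(1/2) = 0.50000
  -P(3)·log₂(P(3)) = -(1/6)·log₂(1/6) = 0.43083
  -P(4)·log₂(P(4)) = -(1/5)·log₂(1/5) = 0.46439
  -P(5)·log₂(P(5)) = -(1/30)·log₂(1/30) = 0.16356
H(P) = 0.33219 + 0.50000 + 0.43083 + 0.46439 + 0.16356 = 1.89097 bits

log₂(5) = 2.32193 bits

D_KL(P||U) = 2.32193 - 1.89097 = 0.43096 ≈ 0.4310 bits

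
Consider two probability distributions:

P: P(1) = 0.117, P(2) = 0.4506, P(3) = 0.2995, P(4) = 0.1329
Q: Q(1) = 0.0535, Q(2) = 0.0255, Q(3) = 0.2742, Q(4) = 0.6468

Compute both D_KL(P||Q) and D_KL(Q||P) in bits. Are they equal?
D_KL(P||Q) = 1.7338 bits, D_KL(Q||P) = 1.2757 bits. No, they are not equal.

D_KL(P||Q) = Σ P(x) log₂(P(x)/Q(x))

Computing term by term:
  P(1)·log₂(P(1)/Q(1)) = 0.117·log₂(0.117/0.0535) = 0.13208
  P(2)·log₂(P(2)/Q(2)) = 0.4506·log₂(0.4506/0.0255) = 1.86696
  P(3)·log₂(P(3)/Q(3)) = 0.2995·log₂(0.2995/0.2742) = 0.03813
  P(4)·log₂(P(4)/Q(4)) = 0.1329·log₂(0.1329/0.6468) = -0.30341

D_KL(P||Q) = 0.13208 + 1.86696 + 0.03813 - 0.30341 = 1.73376 ≈ 1.7338 bits

D_KL(Q||P) = Σ Q(x) log₂(Q(x)/P(x))

Computing term by term:
  Q(1)·log₂(Q(1)/P(1)) = 0.0535·log₂(0.0535/0.117) = -0.06040
  Q(2)·log₂(Q(2)/P(2)) = 0.0255·log₂(0.0255/0.4506) = -0.10565
  Q(3)·log₂(Q(3)/P(3)) = 0.2742·log₂(0.2742/0.2995) = -0.03491
  Q(4)·log₂(Q(4)/P(4)) = 0.6468·log₂(0.6468/0.1329) = 1.47663

D_KL(Q||P) = -0.06040 - 0.10565 - 0.03491 + 1.47663 = 1.27567 ≈ 1.2757 bits

These are NOT equal (difference: 0.4581 bits). KL divergence is asymmetric: D_KL(P||Q) ≠ D_KL(Q||P) in general.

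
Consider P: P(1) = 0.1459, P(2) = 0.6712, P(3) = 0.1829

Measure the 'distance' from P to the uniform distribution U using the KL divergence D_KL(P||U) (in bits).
0.3455 bits

U(i) = 1/3 for all i

D_KL(P||U) = Σ P(x) log₂(P(x) / (1/3))
           = Σ P(x) log₂(P(x)) + log₂(3)
           = log₂(3) - H(P)

H(P) = -Σ P(x) log₂(P(x)):
  -P(1)·log₂(P(1)) = -(0.1459)·log₂(0.1459) = 0.40516
  -P(2)·log₂(P(2)) = -(0.6712)·log₂(0.6712) = 0.38606
  -P(3)·log₂(P(3)) = -(0.1829)·log₂(0.1829) = 0.44826
H(P) = 0.40516 + 0.38606 + 0.44826 = 1.23948 bits

log₂(3) = 1.58496 bits

D_KL(P||U) = 1.58496 - 1.23948 = 0.34548 ≈ 0.3455 bits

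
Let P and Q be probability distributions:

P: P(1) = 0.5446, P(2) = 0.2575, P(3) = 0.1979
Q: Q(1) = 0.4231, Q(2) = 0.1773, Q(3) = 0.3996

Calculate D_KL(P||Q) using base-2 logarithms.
0.1363 bits

D_KL(P||Q) = Σ P(x) log₂(P(x)/Q(x))

Computing term by term:
  P(1)·log₂(P(1)/Q(1)) = 0.5446·log₂(0.5446/0.4231) = 0.19834
  P(2)·log₂(P(2)/Q(2)) = 0.2575·log₂(0.2575/0.1773) = 0.13863
  P(3)·log₂(P(3)/Q(3)) = 0.1979·log₂(0.1979/0.3996) = -0.20063

D_KL(P||Q) = 0.19834 + 0.13863 - 0.20063 = 0.13634 ≈ 0.1363 bits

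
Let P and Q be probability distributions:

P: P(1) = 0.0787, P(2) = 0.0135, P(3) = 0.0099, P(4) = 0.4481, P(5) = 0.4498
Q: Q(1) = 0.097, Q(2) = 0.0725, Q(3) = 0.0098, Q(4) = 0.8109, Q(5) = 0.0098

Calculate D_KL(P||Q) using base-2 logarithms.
2.0433 bits

D_KL(P||Q) = Σ P(x) log₂(P(x)/Q(x))

Computing term by term:
  P(1)·log₂(P(1)/Q(1)) = 0.0787·log₂(0.0787/0.097) = -0.02374
  P(2)·log₂(P(2)/Q(2)) = 0.0135·log₂(0.0135/0.0725) = -0.03274
  P(3)·log₂(P(3)/Q(3)) = 0.0099·log₂(0.0099/0.0098) = 0.00015
  P(4)·log₂(P(4)/Q(4)) = 0.4481·log₂(0.4481/0.8109) = -0.38344
  P(5)·log₂(P(5)/Q(5)) = 0.4498·log₂(0.4498/0.0098) = 2.48306

D_KL(P||Q) = -0.02374 - 0.03274 + 0.00015 - 0.38344 + 2.48306 = 2.04329 ≈ 2.0433 bits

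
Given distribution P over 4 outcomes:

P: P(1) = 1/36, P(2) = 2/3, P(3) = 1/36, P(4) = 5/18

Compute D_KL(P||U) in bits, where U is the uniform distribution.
0.8095 bits

U(i) = 1/4 for all i

D_KL(P||U) = Σ P(x) log₂(P(x) / (1/4))
           = Σ P(x) log₂(P(x)) + log₂(4)
           = log₂(4) - H(P)

H(P) = -Σ P(x) log₂(P(x)):
  -P(1)·log₂(P(1)) = -(1/36)·log₂(1/36) = 0.14361
  -P(2)·log₂(P(2)) = -(2/3)·log₂(2/3) = 0.38998
  -P(3)·log₂(P(3)) = -(1/36)·log₂(1/36) = 0.14361
  -P(4)·log₂(P(4)) = -(5/18)·log₂(5/18) = 0.51333
H(P) = 0.14361 + 0.38998 + 0.14361 + 0.51333 = 1.19053 bits

log₂(4) = 2.00000 bits

D_KL(P||U) = 2.00000 - 1.19053 = 0.80947 ≈ 0.8095 bits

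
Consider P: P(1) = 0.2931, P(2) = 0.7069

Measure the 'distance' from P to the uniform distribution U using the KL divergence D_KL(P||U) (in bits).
0.1273 bits

U(i) = 1/2 for all i

D_KL(P||U) = Σ P(x) log₂(P(x) / (1/2))
           = Σ P(x) log₂(P(x)) + log₂(2)
           = log₂(2) - H(P)

H(P) = -Σ P(x) log₂(P(x)):
  -P(1)·log₂(P(1)) = -(0.2931)·log₂(0.2931) = 0.51894
  -P(2)·log₂(P(2)) = -(0.7069)·log₂(0.7069) = 0.35375
H(P) = 0.51894 + 0.35375 = 0.87269 bits

log₂(2) = 1.00000 bits

D_KL(P||U) = 1.00000 - 0.87269 = 0.12731 ≈ 0.1273 bits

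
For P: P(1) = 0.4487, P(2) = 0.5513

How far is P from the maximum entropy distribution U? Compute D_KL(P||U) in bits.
0.0076 bits

U(i) = 1/2 for all i

D_KL(P||U) = Σ P(x) log₂(P(x) / (1/2))
           = Σ P(x) log₂(P(x)) + log₂(2)
           = log₂(2) - H(P)

H(P) = -Σ P(x) log₂(P(x)):
  -P(1)·log₂(P(1)) = -(0.4487)·log₂(0.4487) = 0.51878
  -P(2)·log₂(P(2)) = -(0.5513)·log₂(0.5513) = 0.47362
H(P) = 0.51878 + 0.47362 = 0.99240 bits

log₂(2) = 1.00000 bits

D_KL(P||U) = 1.00000 - 0.99240 = 0.00760 ≈ 0.0076 bits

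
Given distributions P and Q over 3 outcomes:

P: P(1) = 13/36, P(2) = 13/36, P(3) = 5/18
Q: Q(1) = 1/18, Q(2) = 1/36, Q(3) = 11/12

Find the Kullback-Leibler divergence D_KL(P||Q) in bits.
1.8330 bits

D_KL(P||Q) = Σ P(x) log₂(P(x)/Q(x))

Computing term by term:
  P(1)·log₂(P(1)/Q(1)) = (13/36)·log₂((13/36)/(1/18)) = 0.97516
  P(2)·log₂(P(2)/Q(2)) = (13/36)·log₂((13/36)/(1/36)) = 1.33627
  P(3)·log₂(P(3)/Q(3)) = (5/18)·log₂((5/18)/(11/12)) = -0.47846

D_KL(P||Q) = 0.97516 + 1.33627 - 0.47846 = 1.83297 ≈ 1.8330 bits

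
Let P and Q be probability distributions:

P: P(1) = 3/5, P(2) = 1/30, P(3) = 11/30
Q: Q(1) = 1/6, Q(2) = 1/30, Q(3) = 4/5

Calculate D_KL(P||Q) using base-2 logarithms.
0.6961 bits

D_KL(P||Q) = Σ P(x) log₂(P(x)/Q(x))

Computing term by term:
  P(1)·log₂(P(1)/Q(1)) = (3/5)·log₂((3/5)/(1/6)) = 1.10880
  P(2)·log₂(P(2)/Q(2)) = (1/30)·log₂((1/30)/(1/30)) = 0.00000
  P(3)·log₂(P(3)/Q(3)) = (11/30)·log₂((11/30)/(4/5)) = -0.41269

D_KL(P||Q) = 1.10880 + 0.00000 - 0.41269 = 0.69611 ≈ 0.6961 bits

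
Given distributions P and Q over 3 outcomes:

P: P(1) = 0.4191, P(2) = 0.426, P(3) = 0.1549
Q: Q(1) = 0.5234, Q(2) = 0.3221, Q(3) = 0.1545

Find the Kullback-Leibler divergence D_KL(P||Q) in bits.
0.0380 bits

D_KL(P||Q) = Σ P(x) log₂(P(x)/Q(x))

Computing term by term:
  P(1)·log₂(P(1)/Q(1)) = 0.4191·log₂(0.4191/0.5234) = -0.13437
  P(2)·log₂(P(2)/Q(2)) = 0.426·log₂(0.426/0.3221) = 0.17182
  P(3)·log₂(P(3)/Q(3)) = 0.1549·log₂(0.1549/0.1545) = 0.00058

D_KL(P||Q) = -0.13437 + 0.17182 + 0.00058 = 0.03803 ≈ 0.0380 bits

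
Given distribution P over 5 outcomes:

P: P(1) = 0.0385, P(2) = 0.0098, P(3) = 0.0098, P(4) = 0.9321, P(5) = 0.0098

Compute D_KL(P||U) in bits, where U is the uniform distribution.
1.8503 bits

U(i) = 1/5 for all i

D_KL(P||U) = Σ P(x) log₂(P(x) / (1/5))
           = Σ P(x) log₂(P(x)) + log₂(5)
           = log₂(5) - H(P)

H(P) = -Σ P(x) log₂(P(x)):
  -P(1)·log₂(P(1)) = -(0.0385)·log₂(0.0385) = 0.18091
  -P(2)·log₂(P(2)) = -(0.0098)·log₂(0.0098) = 0.06540
  -P(3)·log₂(P(3)) = -(0.0098)·log₂(0.0098) = 0.06540
  -P(4)·log₂(P(4)) = -(0.9321)·log₂(0.9321) = 0.09456
  -P(5)·log₂(P(5)) = -(0.0098)·log₂(0.0098) = 0.06540
H(P) = 0.18091 + 0.06540 + 0.06540 + 0.09456 + 0.06540 = 0.47167 bits

log₂(5) = 2.32193 bits

D_KL(P||U) = 2.32193 - 0.47167 = 1.85026 ≈ 1.8503 bits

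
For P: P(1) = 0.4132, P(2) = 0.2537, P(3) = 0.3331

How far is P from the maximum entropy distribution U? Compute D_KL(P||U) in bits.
0.0278 bits

U(i) = 1/3 for all i

D_KL(P||U) = Σ P(x) log₂(P(x) / (1/3))
           = Σ P(x) log₂(P(x)) + log₂(3)
           = log₂(3) - H(P)

H(P) = -Σ P(x) log₂(P(x)):
  -P(1)·log₂(P(1)) = -(0.4132)·log₂(0.4132) = 0.52687
  -P(2)·log₂(P(2)) = -(0.2537)·log₂(0.2537) = 0.50202
  -P(3)·log₂(P(3)) = -(0.3331)·log₂(0.3331) = 0.52829
H(P) = 0.52687 + 0.50202 + 0.52829 = 1.55718 bits

log₂(3) = 1.58496 bits

D_KL(P||U) = 1.58496 - 1.55718 = 0.02778 ≈ 0.0278 bits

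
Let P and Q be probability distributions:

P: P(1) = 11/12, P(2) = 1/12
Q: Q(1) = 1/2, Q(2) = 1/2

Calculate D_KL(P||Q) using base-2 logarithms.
0.5862 bits

D_KL(P||Q) = Σ P(x) log₂(P(x)/Q(x))

Computing term by term:
  P(1)·log₂(P(1)/Q(1)) = (11/12)·log₂((11/12)/(1/2)) = 0.80160
  P(2)·log₂(P(2)/Q(2)) = (1/12)·log₂((1/12)/(1/2)) = -0.21541

D_KL(P||Q) = 0.80160 - 0.21541 = 0.58619 ≈ 0.5862 bits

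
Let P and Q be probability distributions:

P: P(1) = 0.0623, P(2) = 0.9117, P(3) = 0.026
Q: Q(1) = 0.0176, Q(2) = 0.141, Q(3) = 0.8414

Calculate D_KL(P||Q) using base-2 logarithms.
2.4383 bits

D_KL(P||Q) = Σ P(x) log₂(P(x)/Q(x))

Computing term by term:
  P(1)·log₂(P(1)/Q(1)) = 0.0623·log₂(0.0623/0.0176) = 0.11361
  P(2)·log₂(P(2)/Q(2)) = 0.9117·log₂(0.9117/0.141) = 2.45508
  P(3)·log₂(P(3)/Q(3)) = 0.026·log₂(0.026/0.8414) = -0.13042

D_KL(P||Q) = 0.11361 + 2.45508 - 0.13042 = 2.43827 ≈ 2.4383 bits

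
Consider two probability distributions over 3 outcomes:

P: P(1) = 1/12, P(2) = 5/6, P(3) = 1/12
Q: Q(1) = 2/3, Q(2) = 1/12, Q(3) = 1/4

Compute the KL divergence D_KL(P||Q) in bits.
2.3862 bits

D_KL(P||Q) = Σ P(x) log₂(P(x)/Q(x))

Computing term by term:
  P(1)·log₂(P(1)/Q(1)) = (1/12)·log₂((1/12)/(2/3)) = -0.25000
  P(2)·log₂(P(2)/Q(2)) = (5/6)·log₂((5/6)/(1/12)) = 2.76827
  P(3)·log₂(P(3)/Q(3)) = (1/12)·log₂((1/12)/(1/4)) = -0.13208

D_KL(P||Q) = -0.25000 + 2.76827 - 0.13208 = 2.38619 ≈ 2.3862 bits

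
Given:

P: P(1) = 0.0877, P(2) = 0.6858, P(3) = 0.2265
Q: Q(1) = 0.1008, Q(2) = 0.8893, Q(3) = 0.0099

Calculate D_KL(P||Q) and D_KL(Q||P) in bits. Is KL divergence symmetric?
D_KL(P||Q) = 0.7482 bits, D_KL(Q||P) = 0.3089 bits. No, KL divergence is not symmetric.

D_KL(P||Q) = Σ P(x) log₂(P(x)/Q(x))

Computing term by term:
  P(1)·log₂(P(1)/Q(1)) = 0.0877·log₂(0.0877/0.1008) = -0.01761
  P(2)·log₂(P(2)/Q(2)) = 0.6858·log₂(0.6858/0.8893) = -0.25709
  P(3)·log₂(P(3)/Q(3)) = 0.2265·log₂(0.2265/0.0099) = 1.02286

D_KL(P||Q) = -0.01761 - 0.25709 + 1.02286 = 0.74816 ≈ 0.7482 bits

D_KL(Q||P) = Σ Q(x) log₂(Q(x)/P(x))

Computing term by term:
  Q(1)·log₂(Q(1)/P(1)) = 0.1008·log₂(0.1008/0.0877) = 0.02025
  Q(2)·log₂(Q(2)/P(2)) = 0.8893·log₂(0.8893/0.6858) = 0.33338
  Q(3)·log₂(Q(3)/P(3)) = 0.0099·log₂(0.0099/0.2265) = -0.04471

D_KL(Q||P) = 0.02025 + 0.33338 - 0.04471 = 0.30892 ≈ 0.3089 bits

These are NOT equal (difference: 0.4393 bits). KL divergence is asymmetric: D_KL(P||Q) ≠ D_KL(Q||P) in general.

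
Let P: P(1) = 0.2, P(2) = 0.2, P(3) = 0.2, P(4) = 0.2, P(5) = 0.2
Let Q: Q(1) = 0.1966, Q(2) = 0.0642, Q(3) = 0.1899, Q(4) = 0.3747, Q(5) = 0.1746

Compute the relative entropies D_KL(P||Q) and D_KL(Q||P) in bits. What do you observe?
D_KL(P||Q) = 0.2058 bits, D_KL(Q||P) = 0.1809 bits. The two directions give different values (D_KL(P||Q) exceeds D_KL(Q||P) by 0.0249 bits): KL divergence is asymmetric.

D_KL(P||Q) = Σ P(x) log₂(P(x)/Q(x))

Computing term by term:
  P(1)·log₂(P(1)/Q(1)) = 0.2·log₂(0.2/0.1966) = 0.00495
  P(2)·log₂(P(2)/Q(2)) = 0.2·log₂(0.2/0.0642) = 0.32787
  P(3)·log₂(P(3)/Q(3)) = 0.2·log₂(0.2/0.1899) = 0.01495
  P(4)·log₂(P(4)/Q(4)) = 0.2·log₂(0.2/0.3747) = -0.18115
  P(5)·log₂(P(5)/Q(5)) = 0.2·log₂(0.2/0.1746) = 0.03919

D_KL(P||Q) = 0.00495 + 0.32787 + 0.01495 - 0.18115 + 0.03919 = 0.20581 ≈ 0.2058 bits

D_KL(Q||P) = Σ Q(x) log₂(Q(x)/P(x))

Computing term by term:
  Q(1)·log₂(Q(1)/P(1)) = 0.1966·log₂(0.1966/0.2) = -0.00486
  Q(2)·log₂(Q(2)/P(2)) = 0.0642·log₂(0.0642/0.2) = -0.10525
  Q(3)·log₂(Q(3)/P(3)) = 0.1899·log₂(0.1899/0.2) = -0.01420
  Q(4)·log₂(Q(4)/P(4)) = 0.3747·log₂(0.3747/0.2) = 0.33938
  Q(5)·log₂(Q(5)/P(5)) = 0.1746·log₂(0.1746/0.2) = -0.03421

D_KL(Q||P) = -0.00486 - 0.10525 - 0.01420 + 0.33938 - 0.03421 = 0.18086 ≈ 0.1809 bits

These are NOT equal (difference: 0.0249 bits). KL divergence is asymmetric: D_KL(P||Q) ≠ D_KL(Q||P) in general.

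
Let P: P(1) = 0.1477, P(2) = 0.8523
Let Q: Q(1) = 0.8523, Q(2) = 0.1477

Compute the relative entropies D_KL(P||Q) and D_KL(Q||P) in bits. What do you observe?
D_KL(P||Q) = 1.7817 bits, D_KL(Q||P) = 1.7817 bits. The two directions give the same value here, because Q is a self-inverse relabeling of P; in general KL divergence is asymmetric.

D_KL(P||Q) = Σ P(x) log₂(P(x)/Q(x))

Computing term by term:
  P(1)·log₂(P(1)/Q(1)) = 0.1477·log₂(0.1477/0.8523) = -0.37349
  P(2)·log₂(P(2)/Q(2)) = 0.8523·log₂(0.8523/0.1477) = 2.15520

D_KL(P||Q) = -0.37349 + 2.15520 = 1.78171 ≈ 1.7817 bits

D_KL(Q||P) = Σ Q(x) log₂(Q(x)/P(x))

Computing term by term:
  Q(1)·log₂(Q(1)/P(1)) = 0.8523·log₂(0.8523/0.1477) = 2.15520
  Q(2)·log₂(Q(2)/P(2)) = 0.1477·log₂(0.1477/0.8523) = -0.37349

D_KL(Q||P) = 2.15520 - 0.37349 = 1.78171 ≈ 1.7817 bits

These ARE equal here. Q is P with outcomes relabeled (Q(1) = P(2), Q(2) = P(1)) by a relabeling that is its own inverse, so the two sums contain exactly the same terms in a different order. This is a special case — KL divergence is not symmetric in general: D_KL(P||Q) ≠ D_KL(Q||P) for most P, Q.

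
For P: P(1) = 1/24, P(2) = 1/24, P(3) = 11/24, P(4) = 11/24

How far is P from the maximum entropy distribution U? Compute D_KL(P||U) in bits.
0.5862 bits

U(i) = 1/4 for all i

D_KL(P||U) = Σ P(x) log₂(P(x) / (1/4))
           = Σ P(x) log₂(P(x)) + log₂(4)
           = log₂(4) - H(P)

H(P) = -Σ P(x) log₂(P(x)):
  -P(1)·log₂(P(1)) = -(1/24)·log₂(1/24) = 0.19104
  -P(2)·log₂(P(2)) = -(1/24)·log₂(1/24) = 0.19104
  -P(3)·log₂(P(3)) = -(11/24)·log₂(11/24) = 0.51587
  -P(4)·log₂(P(4)) = -(11/24)·log₂(11/24) = 0.51587
H(P) = 0.19104 + 0.19104 + 0.51587 + 0.51587 = 1.41382 bits

log₂(4) = 2.00000 bits

D_KL(P||U) = 2.00000 - 1.41382 = 0.58618 ≈ 0.5862 bits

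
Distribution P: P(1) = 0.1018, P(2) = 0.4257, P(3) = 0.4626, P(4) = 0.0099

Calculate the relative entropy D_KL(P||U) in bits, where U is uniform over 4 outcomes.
0.5595 bits

U(i) = 1/4 for all i

D_KL(P||U) = Σ P(x) log₂(P(x) / (1/4))
           = Σ P(x) log₂(P(x)) + log₂(4)
           = log₂(4) - H(P)

H(P) = -Σ P(x) log₂(P(x)):
  -P(1)·log₂(P(1)) = -(0.1018)·log₂(0.1018) = 0.33555
  -P(2)·log₂(P(2)) = -(0.4257)·log₂(0.4257) = 0.52450
  -P(3)·log₂(P(3)) = -(0.4626)·log₂(0.4626) = 0.51449
  -P(4)·log₂(P(4)) = -(0.0099)·log₂(0.0099) = 0.06592
H(P) = 0.33555 + 0.52450 + 0.51449 + 0.06592 = 1.44046 bits

log₂(4) = 2.00000 bits

D_KL(P||U) = 2.00000 - 1.44046 = 0.55954 ≈ 0.5595 bits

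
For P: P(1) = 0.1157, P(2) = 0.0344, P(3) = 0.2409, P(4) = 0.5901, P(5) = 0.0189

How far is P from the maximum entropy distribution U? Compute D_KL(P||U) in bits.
0.7427 bits

U(i) = 1/5 for all i

D_KL(P||U) = Σ P(x) log₂(P(x) / (1/5))
           = Σ P(x) log₂(P(x)) + log₂(5)
           = log₂(5) - H(P)

H(P) = -Σ P(x) log₂(P(x)):
  -P(1)·log₂(P(1)) = -(0.1157)·log₂(0.1157) = 0.36001
  -P(2)·log₂(P(2)) = -(0.0344)·log₂(0.0344) = 0.16723
  -P(3)·log₂(P(3)) = -(0.2409)·log₂(0.2409) = 0.49469
  -P(4)·log₂(P(4)) = -(0.5901)·log₂(0.5901) = 0.44905
  -P(5)·log₂(P(5)) = -(0.0189)·log₂(0.0189) = 0.10821
H(P) = 0.36001 + 0.16723 + 0.49469 + 0.44905 + 0.10821 = 1.57919 bits

log₂(5) = 2.32193 bits

D_KL(P||U) = 2.32193 - 1.57919 = 0.74274 ≈ 0.7427 bits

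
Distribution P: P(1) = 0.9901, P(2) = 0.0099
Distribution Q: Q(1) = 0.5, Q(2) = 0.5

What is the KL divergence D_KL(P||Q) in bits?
0.9199 bits

D_KL(P||Q) = Σ P(x) log₂(P(x)/Q(x))

Computing term by term:
  P(1)·log₂(P(1)/Q(1)) = 0.9901·log₂(0.9901/0.5) = 0.97589
  P(2)·log₂(P(2)/Q(2)) = 0.0099·log₂(0.0099/0.5) = -0.05602

D_KL(P||Q) = 0.97589 - 0.05602 = 0.91987 ≈ 0.9199 bits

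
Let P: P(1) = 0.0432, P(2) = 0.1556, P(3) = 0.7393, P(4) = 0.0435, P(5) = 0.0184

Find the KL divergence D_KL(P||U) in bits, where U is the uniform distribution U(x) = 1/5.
1.0835 bits

U(i) = 1/5 for all i

D_KL(P||U) = Σ P(x) log₂(P(x) / (1/5))
           = Σ P(x) log₂(P(x)) + log₂(5)
           = log₂(5) - H(P)

H(P) = -Σ P(x) log₂(P(x)):
  -P(1)·log₂(P(1)) = -(0.0432)·log₂(0.0432) = 0.19582
  -P(2)·log₂(P(2)) = -(0.1556)·log₂(0.1556) = 0.41764
  -P(3)·log₂(P(3)) = -(0.7393)·log₂(0.7393) = 0.32216
  -P(4)·log₂(P(4)) = -(0.0435)·log₂(0.0435) = 0.19674
  -P(5)·log₂(P(5)) = -(0.0184)·log₂(0.0184) = 0.10606
H(P) = 0.19582 + 0.41764 + 0.32216 + 0.19674 + 0.10606 = 1.23842 bits

log₂(5) = 2.32193 bits

D_KL(P||U) = 2.32193 - 1.23842 = 1.08351 ≈ 1.0835 bits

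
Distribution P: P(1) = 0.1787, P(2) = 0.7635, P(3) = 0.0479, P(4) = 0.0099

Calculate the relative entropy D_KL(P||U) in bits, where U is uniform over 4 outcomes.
0.9829 bits

U(i) = 1/4 for all i

D_KL(P||U) = Σ P(x) log₂(P(x) / (1/4))
           = Σ P(x) log₂(P(x)) + log₂(4)
           = log₂(4) - H(P)

H(P) = -Σ P(x) log₂(P(x)):
  -P(1)·log₂(P(1)) = -(0.1787)·log₂(0.1787) = 0.44396
  -P(2)·log₂(P(2)) = -(0.7635)·log₂(0.7635) = 0.29723
  -P(3)·log₂(P(3)) = -(0.0479)·log₂(0.0479) = 0.20999
  -P(4)·log₂(P(4)) = -(0.0099)·log₂(0.0099) = 0.06592
H(P) = 0.44396 + 0.29723 + 0.20999 + 0.06592 = 1.01710 bits

log₂(4) = 2.00000 bits

D_KL(P||U) = 2.00000 - 1.01710 = 0.98290 ≈ 0.9829 bits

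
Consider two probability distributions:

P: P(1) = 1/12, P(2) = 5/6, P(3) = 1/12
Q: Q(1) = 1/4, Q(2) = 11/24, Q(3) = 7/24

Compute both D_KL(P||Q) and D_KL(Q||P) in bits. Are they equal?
D_KL(P||Q) = 0.4361 bits, D_KL(Q||P) = 0.5281 bits. No, they are not equal.

D_KL(P||Q) = Σ P(x) log₂(P(x)/Q(x))

Computing term by term:
  P(1)·log₂(P(1)/Q(1)) = (1/12)·log₂((1/12)/(1/4)) = -0.13208
  P(2)·log₂(P(2)/Q(2)) = (5/6)·log₂((5/6)/(11/24)) = 0.71875
  P(3)·log₂(P(3)/Q(3)) = (1/12)·log₂((1/12)/(7/24)) = -0.15061

D_KL(P||Q) = -0.13208 + 0.71875 - 0.15061 = 0.43606 ≈ 0.4361 bits

D_KL(Q||P) = Σ Q(x) log₂(Q(x)/P(x))

Computing term by term:
  Q(1)·log₂(Q(1)/P(1)) = (1/4)·log₂((1/4)/(1/12)) = 0.39624
  Q(2)·log₂(Q(2)/P(2)) = (11/24)·log₂((11/24)/(5/6)) = -0.39531
  Q(3)·log₂(Q(3)/P(3)) = (7/24)·log₂((7/24)/(1/12)) = 0.52715

D_KL(Q||P) = 0.39624 - 0.39531 + 0.52715 = 0.52808 ≈ 0.5281 bits

These are NOT equal (difference: 0.0920 bits). KL divergence is asymmetric: D_KL(P||Q) ≠ D_KL(Q||P) in general.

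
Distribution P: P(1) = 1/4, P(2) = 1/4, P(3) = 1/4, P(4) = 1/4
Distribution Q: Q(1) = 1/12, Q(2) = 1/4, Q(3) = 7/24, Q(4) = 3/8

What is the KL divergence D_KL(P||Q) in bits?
0.1944 bits

D_KL(P||Q) = Σ P(x) log₂(P(x)/Q(x))

Computing term by term:
  P(1)·log₂(P(1)/Q(1)) = (1/4)·log₂((1/4)/(1/12)) = 0.39624
  P(2)·log₂(P(2)/Q(2)) = (1/4)·log₂((1/4)/(1/4)) = 0.00000
  P(3)·log₂(P(3)/Q(3)) = (1/4)·log₂((1/4)/(7/24)) = -0.05560
  P(4)·log₂(P(4)/Q(4)) = (1/4)·log₂((1/4)/(3/8)) = -0.14624

D_KL(P||Q) = 0.39624 + 0.00000 - 0.05560 - 0.14624 = 0.19440 ≈ 0.1944 bits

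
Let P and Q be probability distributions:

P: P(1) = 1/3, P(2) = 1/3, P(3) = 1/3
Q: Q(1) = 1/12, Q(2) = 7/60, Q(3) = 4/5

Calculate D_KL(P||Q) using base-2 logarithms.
0.7505 bits

D_KL(P||Q) = Σ P(x) log₂(P(x)/Q(x))

Computing term by term:
  P(1)·log₂(P(1)/Q(1)) = (1/3)·log₂((1/3)/(1/12)) = 0.66667
  P(2)·log₂(P(2)/Q(2)) = (1/3)·log₂((1/3)/(7/60)) = 0.50486
  P(3)·log₂(P(3)/Q(3)) = (1/3)·log₂((1/3)/(4/5)) = -0.42101

D_KL(P||Q) = 0.66667 + 0.50486 - 0.42101 = 0.75052 ≈ 0.7505 bits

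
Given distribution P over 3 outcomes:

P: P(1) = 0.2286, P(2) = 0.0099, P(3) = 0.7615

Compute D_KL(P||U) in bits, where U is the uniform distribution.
0.7330 bits

U(i) = 1/3 for all i

D_KL(P||U) = Σ P(x) log₂(P(x) / (1/3))
           = Σ P(x) log₂(P(x)) + log₂(3)
           = log₂(3) - H(P)

H(P) = -Σ P(x) log₂(P(x)):
  -P(1)·log₂(P(1)) = -(0.2286)·log₂(0.2286) = 0.48671
  -P(2)·log₂(P(2)) = -(0.0099)·log₂(0.0099) = 0.06592
  -P(3)·log₂(P(3)) = -(0.7615)·log₂(0.7615) = 0.29933
H(P) = 0.48671 + 0.06592 + 0.29933 = 0.85196 bits

log₂(3) = 1.58496 bits

D_KL(P||U) = 1.58496 - 0.85196 = 0.73300 ≈ 0.7330 bits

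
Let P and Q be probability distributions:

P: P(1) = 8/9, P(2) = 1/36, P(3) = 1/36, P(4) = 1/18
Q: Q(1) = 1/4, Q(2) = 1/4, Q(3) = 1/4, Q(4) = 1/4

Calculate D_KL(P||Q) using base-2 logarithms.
1.3301 bits

D_KL(P||Q) = Σ P(x) log₂(P(x)/Q(x))

Computing term by term:
  P(1)·log₂(P(1)/Q(1)) = (8/9)·log₂((8/9)/(1/4)) = 1.62673
  P(2)·log₂(P(2)/Q(2)) = (1/36)·log₂((1/36)/(1/4)) = -0.08805
  P(3)·log₂(P(3)/Q(3)) = (1/36)·log₂((1/36)/(1/4)) = -0.08805
  P(4)·log₂(P(4)/Q(4)) = (1/18)·log₂((1/18)/(1/4)) = -0.12055

D_KL(P||Q) = 1.62673 - 0.08805 - 0.08805 - 0.12055 = 1.33008 ≈ 1.3301 bits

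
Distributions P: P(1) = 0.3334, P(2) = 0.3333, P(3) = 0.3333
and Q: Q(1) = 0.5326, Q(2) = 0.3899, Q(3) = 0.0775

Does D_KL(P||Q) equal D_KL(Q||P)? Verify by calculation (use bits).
D_KL(P||Q) = 0.4007 bits, D_KL(Q||P) = 0.2851 bits. No — D_KL(P||Q) ≠ D_KL(Q||P) for this pair.

D_KL(P||Q) = Σ P(x) log₂(P(x)/Q(x))

Computing term by term:
  P(1)·log₂(P(1)/Q(1)) = 0.3334·log₂(0.3334/0.5326) = -0.22531
  P(2)·log₂(P(2)/Q(2)) = 0.3333·log₂(0.3333/0.3899) = -0.07542
  P(3)·log₂(P(3)/Q(3)) = 0.3333·log₂(0.3333/0.0775) = 0.70145

D_KL(P||Q) = -0.22531 - 0.07542 + 0.70145 = 0.40072 ≈ 0.4007 bits

D_KL(Q||P) = Σ Q(x) log₂(Q(x)/P(x))

Computing term by term:
  Q(1)·log₂(Q(1)/P(1)) = 0.5326·log₂(0.5326/0.3334) = 0.35993
  Q(2)·log₂(Q(2)/P(2)) = 0.3899·log₂(0.3899/0.3333) = 0.08823
  Q(3)·log₂(Q(3)/P(3)) = 0.0775·log₂(0.0775/0.3333) = -0.16310

D_KL(Q||P) = 0.35993 + 0.08823 - 0.16310 = 0.28506 ≈ 0.2851 bits

These are NOT equal (difference: 0.1156 bits). KL divergence is asymmetric: D_KL(P||Q) ≠ D_KL(Q||P) in general.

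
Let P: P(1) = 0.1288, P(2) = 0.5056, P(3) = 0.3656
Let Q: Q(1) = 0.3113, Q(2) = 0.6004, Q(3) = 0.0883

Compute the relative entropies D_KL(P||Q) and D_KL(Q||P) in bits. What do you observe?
D_KL(P||Q) = 0.4601 bits, D_KL(Q||P) = 0.3642 bits. The two directions give different values (D_KL(P||Q) exceeds D_KL(Q||P) by 0.0959 bits): KL divergence is asymmetric.

D_KL(P||Q) = Σ P(x) log₂(P(x)/Q(x))

Computing term by term:
  P(1)·log₂(P(1)/Q(1)) = 0.1288·log₂(0.1288/0.3113) = -0.16398
  P(2)·log₂(P(2)/Q(2)) = 0.5056·log₂(0.5056/0.6004) = -0.12535
  P(3)·log₂(P(3)/Q(3)) = 0.3656·log₂(0.3656/0.0883) = 0.74940

D_KL(P||Q) = -0.16398 - 0.12535 + 0.74940 = 0.46007 ≈ 0.4601 bits

D_KL(Q||P) = Σ Q(x) log₂(Q(x)/P(x))

Computing term by term:
  Q(1)·log₂(Q(1)/P(1)) = 0.3113·log₂(0.3113/0.1288) = 0.39634
  Q(2)·log₂(Q(2)/P(2)) = 0.6004·log₂(0.6004/0.5056) = 0.14886
  Q(3)·log₂(Q(3)/P(3)) = 0.0883·log₂(0.0883/0.3656) = -0.18100

D_KL(Q||P) = 0.39634 + 0.14886 - 0.18100 = 0.36420 ≈ 0.3642 bits

These are NOT equal (difference: 0.0959 bits). KL divergence is asymmetric: D_KL(P||Q) ≠ D_KL(Q||P) in general.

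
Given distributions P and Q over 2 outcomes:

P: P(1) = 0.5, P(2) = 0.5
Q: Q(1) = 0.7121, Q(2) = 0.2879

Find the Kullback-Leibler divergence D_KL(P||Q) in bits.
0.1431 bits

D_KL(P||Q) = Σ P(x) log₂(P(x)/Q(x))

Computing term by term:
  P(1)·log₂(P(1)/Q(1)) = 0.5·log₂(0.5/0.7121) = -0.25508
  P(2)·log₂(P(2)/Q(2)) = 0.5·log₂(0.5/0.2879) = 0.39818

D_KL(P||Q) = -0.25508 + 0.39818 = 0.14310 ≈ 0.1431 bits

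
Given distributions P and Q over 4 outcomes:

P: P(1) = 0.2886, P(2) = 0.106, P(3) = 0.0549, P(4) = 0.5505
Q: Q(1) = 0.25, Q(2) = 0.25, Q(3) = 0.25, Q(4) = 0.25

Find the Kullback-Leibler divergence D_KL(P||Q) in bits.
0.4354 bits

D_KL(P||Q) = Σ P(x) log₂(P(x)/Q(x))

Computing term by term:
  P(1)·log₂(P(1)/Q(1)) = 0.2886·log₂(0.2886/0.25) = 0.05978
  P(2)·log₂(P(2)/Q(2)) = 0.106·log₂(0.106/0.25) = -0.13121
  P(3)·log₂(P(3)/Q(3)) = 0.0549·log₂(0.0549/0.25) = -0.12007
  P(4)·log₂(P(4)/Q(4)) = 0.5505·log₂(0.5505/0.25) = 0.62692

D_KL(P||Q) = 0.05978 - 0.13121 - 0.12007 + 0.62692 = 0.43542 ≈ 0.4354 bits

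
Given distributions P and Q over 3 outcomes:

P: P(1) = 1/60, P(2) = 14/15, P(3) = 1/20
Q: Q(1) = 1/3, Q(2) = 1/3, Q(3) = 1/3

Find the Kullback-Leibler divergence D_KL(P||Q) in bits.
1.1775 bits

D_KL(P||Q) = Σ P(x) log₂(P(x)/Q(x))

Computing term by term:
  P(1)·log₂(P(1)/Q(1)) = (1/60)·log₂((1/60)/(1/3)) = -0.07203
  P(2)·log₂(P(2)/Q(2)) = (14/15)·log₂((14/15)/(1/3)) = 1.38640
  P(3)·log₂(P(3)/Q(3)) = (1/20)·log₂((1/20)/(1/3)) = -0.13685

D_KL(P||Q) = -0.07203 + 1.38640 - 0.13685 = 1.17752 ≈ 1.1775 bits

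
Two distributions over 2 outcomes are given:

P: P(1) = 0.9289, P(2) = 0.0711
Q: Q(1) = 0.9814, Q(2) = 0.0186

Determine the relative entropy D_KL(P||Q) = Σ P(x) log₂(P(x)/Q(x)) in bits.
0.0639 bits

D_KL(P||Q) = Σ P(x) log₂(P(x)/Q(x))

Computing term by term:
  P(1)·log₂(P(1)/Q(1)) = 0.9289·log₂(0.9289/0.9814) = -0.07368
  P(2)·log₂(P(2)/Q(2)) = 0.0711·log₂(0.0711/0.0186) = 0.13755

D_KL(P||Q) = -0.07368 + 0.13755 = 0.06387 ≈ 0.0639 bits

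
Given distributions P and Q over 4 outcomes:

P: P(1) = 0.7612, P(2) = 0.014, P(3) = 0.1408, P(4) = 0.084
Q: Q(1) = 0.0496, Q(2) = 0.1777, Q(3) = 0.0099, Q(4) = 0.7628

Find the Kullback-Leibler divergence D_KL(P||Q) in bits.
3.2196 bits

D_KL(P||Q) = Σ P(x) log₂(P(x)/Q(x))

Computing term by term:
  P(1)·log₂(P(1)/Q(1)) = 0.7612·log₂(0.7612/0.0496) = 2.99902
  P(2)·log₂(P(2)/Q(2)) = 0.014·log₂(0.014/0.1777) = -0.05132
  P(3)·log₂(P(3)/Q(3)) = 0.1408·log₂(0.1408/0.0099) = 0.53927
  P(4)·log₂(P(4)/Q(4)) = 0.084·log₂(0.084/0.7628) = -0.26736

D_KL(P||Q) = 2.99902 - 0.05132 + 0.53927 - 0.26736 = 3.21961 ≈ 3.2196 bits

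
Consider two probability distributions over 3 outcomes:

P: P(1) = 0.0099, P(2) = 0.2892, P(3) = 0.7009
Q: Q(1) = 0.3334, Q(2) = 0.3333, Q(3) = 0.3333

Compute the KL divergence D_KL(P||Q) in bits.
0.6422 bits

D_KL(P||Q) = Σ P(x) log₂(P(x)/Q(x))

Computing term by term:
  P(1)·log₂(P(1)/Q(1)) = 0.0099·log₂(0.0099/0.3334) = -0.05023
  P(2)·log₂(P(2)/Q(2)) = 0.2892·log₂(0.2892/0.3333) = -0.05921
  P(3)·log₂(P(3)/Q(3)) = 0.7009·log₂(0.7009/0.3333) = 0.75164

D_KL(P||Q) = -0.05023 - 0.05921 + 0.75164 = 0.64220 ≈ 0.6422 bits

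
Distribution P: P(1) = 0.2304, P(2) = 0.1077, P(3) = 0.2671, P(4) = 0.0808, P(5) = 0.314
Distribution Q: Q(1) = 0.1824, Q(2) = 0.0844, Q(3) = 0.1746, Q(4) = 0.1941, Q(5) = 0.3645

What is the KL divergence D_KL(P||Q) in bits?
0.1096 bits

D_KL(P||Q) = Σ P(x) log₂(P(x)/Q(x))

Computing term by term:
  P(1)·log₂(P(1)/Q(1)) = 0.2304·log₂(0.2304/0.1824) = 0.07765
  P(2)·log₂(P(2)/Q(2)) = 0.1077·log₂(0.1077/0.0844) = 0.03788
  P(3)·log₂(P(3)/Q(3)) = 0.2671·log₂(0.2671/0.1746) = 0.16382
  P(4)·log₂(P(4)/Q(4)) = 0.0808·log₂(0.0808/0.1941) = -0.10216
  P(5)·log₂(P(5)/Q(5)) = 0.314·log₂(0.314/0.3645) = -0.06756

D_KL(P||Q) = 0.07765 + 0.03788 + 0.16382 - 0.10216 - 0.06756 = 0.10963 ≈ 0.1096 bits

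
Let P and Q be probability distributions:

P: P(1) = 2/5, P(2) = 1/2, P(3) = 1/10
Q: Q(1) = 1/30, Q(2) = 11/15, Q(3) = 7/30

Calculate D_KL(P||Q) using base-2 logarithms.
1.0355 bits

D_KL(P||Q) = Σ P(x) log₂(P(x)/Q(x))

Computing term by term:
  P(1)·log₂(P(1)/Q(1)) = (2/5)·log₂((2/5)/(1/30)) = 1.43399
  P(2)·log₂(P(2)/Q(2)) = (1/2)·log₂((1/2)/(11/15)) = -0.27627
  P(3)·log₂(P(3)/Q(3)) = (1/10)·log₂((1/10)/(7/30)) = -0.12224

D_KL(P||Q) = 1.43399 - 0.27627 - 0.12224 = 1.03548 ≈ 1.0355 bits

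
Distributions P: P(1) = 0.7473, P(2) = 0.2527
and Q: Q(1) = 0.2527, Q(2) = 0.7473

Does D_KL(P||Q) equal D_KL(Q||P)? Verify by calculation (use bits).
D_KL(P||Q) = 0.7737 bits, D_KL(Q||P) = 0.7737 bits. Yes — for this pair D_KL(P||Q) = D_KL(Q||P).

D_KL(P||Q) = Σ P(x) log₂(P(x)/Q(x))

Computing term by term:
  P(1)·log₂(P(1)/Q(1)) = 0.7473·log₂(0.7473/0.2527) = 1.16897
  P(2)·log₂(P(2)/Q(2)) = 0.2527·log₂(0.2527/0.7473) = -0.39529

D_KL(P||Q) = 1.16897 - 0.39529 = 0.77368 ≈ 0.7737 bits

D_KL(Q||P) = Σ Q(x) log₂(Q(x)/P(x))

Computing term by term:
  Q(1)·log₂(Q(1)/P(1)) = 0.2527·log₂(0.2527/0.7473) = -0.39529
  Q(2)·log₂(Q(2)/P(2)) = 0.7473·log₂(0.7473/0.2527) = 1.16897

D_KL(Q||P) = -0.39529 + 1.16897 = 0.77368 ≈ 0.7737 bits

These ARE equal here. Q is P with outcomes relabeled (Q(1) = P(2), Q(2) = P(1)) by a relabeling that is its own inverse, so the two sums contain exactly the same terms in a different order. This is a special case — KL divergence is not symmetric in general: D_KL(P||Q) ≠ D_KL(Q||P) for most P, Q.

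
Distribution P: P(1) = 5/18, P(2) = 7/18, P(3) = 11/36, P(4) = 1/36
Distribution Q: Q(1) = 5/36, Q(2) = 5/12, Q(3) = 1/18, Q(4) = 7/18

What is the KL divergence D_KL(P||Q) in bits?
0.8848 bits

D_KL(P||Q) = Σ P(x) log₂(P(x)/Q(x))

Computing term by term:
  P(1)·log₂(P(1)/Q(1)) = (5/18)·log₂((5/18)/(5/36)) = 0.27778
  P(2)·log₂(P(2)/Q(2)) = (7/18)·log₂((7/18)/(5/12)) = -0.03871
  P(3)·log₂(P(3)/Q(3)) = (11/36)·log₂((11/36)/(1/18)) = 0.75149
  P(4)·log₂(P(4)/Q(4)) = (1/36)·log₂((1/36)/(7/18)) = -0.10576

D_KL(P||Q) = 0.27778 - 0.03871 + 0.75149 - 0.10576 = 0.88480 ≈ 0.8848 bits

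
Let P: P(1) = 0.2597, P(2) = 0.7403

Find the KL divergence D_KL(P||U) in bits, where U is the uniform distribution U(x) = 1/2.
0.1737 bits

U(i) = 1/2 for all i

D_KL(P||U) = Σ P(x) log₂(P(x) / (1/2))
           = Σ P(x) log₂(P(x)) + log₂(2)
           = log₂(2) - H(P)

H(P) = -Σ P(x) log₂(P(x)):
  -P(1)·log₂(P(1)) = -(0.2597)·log₂(0.2597) = 0.50514
  -P(2)·log₂(P(2)) = -(0.7403)·log₂(0.7403) = 0.32116
H(P) = 0.50514 + 0.32116 = 0.82630 bits

log₂(2) = 1.00000 bits

D_KL(P||U) = 1.00000 - 0.82630 = 0.17370 ≈ 0.1737 bits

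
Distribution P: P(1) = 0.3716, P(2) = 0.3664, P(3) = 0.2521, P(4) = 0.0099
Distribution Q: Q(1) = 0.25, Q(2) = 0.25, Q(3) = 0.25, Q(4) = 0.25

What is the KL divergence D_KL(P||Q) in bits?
0.3715 bits

D_KL(P||Q) = Σ P(x) log₂(P(x)/Q(x))

Computing term by term:
  P(1)·log₂(P(1)/Q(1)) = 0.3716·log₂(0.3716/0.25) = 0.21249
  P(2)·log₂(P(2)/Q(2)) = 0.3664·log₂(0.3664/0.25) = 0.20207
  P(3)·log₂(P(3)/Q(3)) = 0.2521·log₂(0.2521/0.25) = 0.00304
  P(4)·log₂(P(4)/Q(4)) = 0.0099·log₂(0.0099/0.25) = -0.04612

D_KL(P||Q) = 0.21249 + 0.20207 + 0.00304 - 0.04612 = 0.37148 ≈ 0.3715 bits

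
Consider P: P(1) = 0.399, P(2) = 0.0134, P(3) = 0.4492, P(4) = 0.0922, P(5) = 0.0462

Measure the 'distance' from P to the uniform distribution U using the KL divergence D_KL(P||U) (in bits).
0.6690 bits

U(i) = 1/5 for all i

D_KL(P||U) = Σ P(x) log₂(P(x) / (1/5))
           = Σ P(x) log₂(P(x)) + log₂(5)
           = log₂(5) - H(P)

H(P) = -Σ P(x) log₂(P(x)):
  -P(1)·log₂(P(1)) = -(0.399)·log₂(0.399) = 0.52889
  -P(2)·log₂(P(2)) = -(0.0134)·log₂(0.0134) = 0.08337
  -P(3)·log₂(P(3)) = -(0.4492)·log₂(0.4492) = 0.51863
  -P(4)·log₂(P(4)) = -(0.0922)·log₂(0.0922) = 0.31708
  -P(5)·log₂(P(5)) = -(0.0462)·log₂(0.0462) = 0.20494
H(P) = 0.52889 + 0.08337 + 0.51863 + 0.31708 + 0.20494 = 1.65291 bits

log₂(5) = 2.32193 bits

D_KL(P||U) = 2.32193 - 1.65291 = 0.66902 ≈ 0.6690 bits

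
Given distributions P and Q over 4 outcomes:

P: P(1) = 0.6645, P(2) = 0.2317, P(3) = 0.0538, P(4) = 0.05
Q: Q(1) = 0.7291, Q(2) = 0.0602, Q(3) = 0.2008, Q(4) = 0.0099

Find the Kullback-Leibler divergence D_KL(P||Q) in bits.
0.3762 bits

D_KL(P||Q) = Σ P(x) log₂(P(x)/Q(x))

Computing term by term:
  P(1)·log₂(P(1)/Q(1)) = 0.6645·log₂(0.6645/0.7291) = -0.08894
  P(2)·log₂(P(2)/Q(2)) = 0.2317·log₂(0.2317/0.0602) = 0.45052
  P(3)·log₂(P(3)/Q(3)) = 0.0538·log₂(0.0538/0.2008) = -0.10222
  P(4)·log₂(P(4)/Q(4)) = 0.05·log₂(0.05/0.0099) = 0.11682

D_KL(P||Q) = -0.08894 + 0.45052 - 0.10222 + 0.11682 = 0.37618 ≈ 0.3762 bits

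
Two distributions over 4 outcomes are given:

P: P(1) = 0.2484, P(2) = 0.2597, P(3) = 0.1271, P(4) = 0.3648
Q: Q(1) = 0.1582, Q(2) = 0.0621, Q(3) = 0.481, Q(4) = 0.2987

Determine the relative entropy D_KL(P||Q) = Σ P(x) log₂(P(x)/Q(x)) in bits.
0.5589 bits

D_KL(P||Q) = Σ P(x) log₂(P(x)/Q(x))

Computing term by term:
  P(1)·log₂(P(1)/Q(1)) = 0.2484·log₂(0.2484/0.1582) = 0.16169
  P(2)·log₂(P(2)/Q(2)) = 0.2597·log₂(0.2597/0.0621) = 0.53607
  P(3)·log₂(P(3)/Q(3)) = 0.1271·log₂(0.1271/0.481) = -0.24404
  P(4)·log₂(P(4)/Q(4)) = 0.3648·log₂(0.3648/0.2987) = 0.10521

D_KL(P||Q) = 0.16169 + 0.53607 - 0.24404 + 0.10521 = 0.55893 ≈ 0.5589 bits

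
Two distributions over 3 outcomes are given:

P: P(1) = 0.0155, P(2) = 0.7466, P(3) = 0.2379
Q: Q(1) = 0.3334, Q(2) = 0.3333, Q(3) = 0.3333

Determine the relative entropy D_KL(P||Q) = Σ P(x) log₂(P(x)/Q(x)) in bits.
0.6843 bits

D_KL(P||Q) = Σ P(x) log₂(P(x)/Q(x))

Computing term by term:
  P(1)·log₂(P(1)/Q(1)) = 0.0155·log₂(0.0155/0.3334) = -0.06862
  P(2)·log₂(P(2)/Q(2)) = 0.7466·log₂(0.7466/0.3333) = 0.86868
  P(3)·log₂(P(3)/Q(3)) = 0.2379·log₂(0.2379/0.3333) = -0.11573

D_KL(P||Q) = -0.06862 + 0.86868 - 0.11573 = 0.68433 ≈ 0.6843 bits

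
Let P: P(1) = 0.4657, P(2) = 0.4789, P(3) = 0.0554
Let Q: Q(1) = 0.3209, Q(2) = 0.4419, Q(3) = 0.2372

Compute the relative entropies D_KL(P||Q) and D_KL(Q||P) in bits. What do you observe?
D_KL(P||Q) = 0.1895 bits, D_KL(Q||P) = 0.2740 bits. The two directions give different values (D_KL(Q||P) exceeds D_KL(P||Q) by 0.0845 bits): KL divergence is asymmetric.

D_KL(P||Q) = Σ P(x) log₂(P(x)/Q(x))

Computing term by term:
  P(1)·log₂(P(1)/Q(1)) = 0.4657·log₂(0.4657/0.3209) = 0.25021
  P(2)·log₂(P(2)/Q(2)) = 0.4789·log₂(0.4789/0.4419) = 0.05555
  P(3)·log₂(P(3)/Q(3)) = 0.0554·log₂(0.0554/0.2372) = -0.11624

D_KL(P||Q) = 0.25021 + 0.05555 - 0.11624 = 0.18952 ≈ 0.1895 bits

D_KL(Q||P) = Σ Q(x) log₂(Q(x)/P(x))

Computing term by term:
  Q(1)·log₂(Q(1)/P(1)) = 0.3209·log₂(0.3209/0.4657) = -0.17241
  Q(2)·log₂(Q(2)/P(2)) = 0.4419·log₂(0.4419/0.4789) = -0.05126
  Q(3)·log₂(Q(3)/P(3)) = 0.2372·log₂(0.2372/0.0554) = 0.49768

D_KL(Q||P) = -0.17241 - 0.05126 + 0.49768 = 0.27401 ≈ 0.2740 bits

These are NOT equal (difference: 0.0845 bits). KL divergence is asymmetric: D_KL(P||Q) ≠ D_KL(Q||P) in general.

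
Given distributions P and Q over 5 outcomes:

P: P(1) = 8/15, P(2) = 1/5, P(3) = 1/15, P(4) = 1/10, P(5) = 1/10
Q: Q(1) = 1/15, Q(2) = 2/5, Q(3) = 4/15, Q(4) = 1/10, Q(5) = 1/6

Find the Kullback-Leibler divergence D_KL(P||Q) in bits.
1.1930 bits

D_KL(P||Q) = Σ P(x) log₂(P(x)/Q(x))

Computing term by term:
  P(1)·log₂(P(1)/Q(1)) = (8/15)·log₂((8/15)/(1/15)) = 1.60000
  P(2)·log₂(P(2)/Q(2)) = (1/5)·log₂((1/5)/(2/5)) = -0.20000
  P(3)·log₂(P(3)/Q(3)) = (1/15)·log₂((1/15)/(4/15)) = -0.13333
  P(4)·log₂(P(4)/Q(4)) = (1/10)·log₂((1/10)/(1/10)) = 0.00000
  P(5)·log₂(P(5)/Q(5)) = (1/10)·log₂((1/10)/(1/6)) = -0.07370

D_KL(P||Q) = 1.60000 - 0.20000 - 0.13333 + 0.00000 - 0.07370 = 1.19297 ≈ 1.1930 bits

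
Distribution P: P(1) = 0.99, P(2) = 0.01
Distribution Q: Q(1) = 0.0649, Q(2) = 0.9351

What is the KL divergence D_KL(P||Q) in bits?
3.8264 bits

D_KL(P||Q) = Σ P(x) log₂(P(x)/Q(x))

Computing term by term:
  P(1)·log₂(P(1)/Q(1)) = 0.99·log₂(0.99/0.0649) = 3.89183
  P(2)·log₂(P(2)/Q(2)) = 0.01·log₂(0.01/0.9351) = -0.06547

D_KL(P||Q) = 3.89183 - 0.06547 = 3.82636 ≈ 3.8264 bits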